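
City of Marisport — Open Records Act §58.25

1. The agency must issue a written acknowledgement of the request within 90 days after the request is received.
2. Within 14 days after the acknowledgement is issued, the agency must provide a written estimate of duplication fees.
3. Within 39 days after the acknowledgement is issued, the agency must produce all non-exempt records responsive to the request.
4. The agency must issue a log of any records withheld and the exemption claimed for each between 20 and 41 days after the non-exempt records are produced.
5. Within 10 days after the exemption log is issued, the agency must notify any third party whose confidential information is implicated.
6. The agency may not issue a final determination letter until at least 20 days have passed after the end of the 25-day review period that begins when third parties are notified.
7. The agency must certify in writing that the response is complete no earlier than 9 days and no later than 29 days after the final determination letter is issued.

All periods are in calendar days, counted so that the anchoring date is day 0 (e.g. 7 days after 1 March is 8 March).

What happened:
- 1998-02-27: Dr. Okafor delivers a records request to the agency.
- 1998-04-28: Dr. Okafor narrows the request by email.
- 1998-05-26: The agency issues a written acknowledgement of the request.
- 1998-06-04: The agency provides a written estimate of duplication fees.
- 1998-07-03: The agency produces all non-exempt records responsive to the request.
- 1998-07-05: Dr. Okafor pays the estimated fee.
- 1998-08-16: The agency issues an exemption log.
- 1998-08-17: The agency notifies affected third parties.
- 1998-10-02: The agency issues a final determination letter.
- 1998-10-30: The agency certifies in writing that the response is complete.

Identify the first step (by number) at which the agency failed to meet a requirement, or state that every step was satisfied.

Step 4

Step 1: 90 days after 1998-02-27 (when the request is received) is 1998-05-28; completed 1998-05-26, before the deadline.
Step 2: 14 days after 1998-05-26 (when the acknowledgement is issued) is 1998-06-09; completed 1998-06-04, before the deadline.
Step 3: 39 days after 1998-05-26 (when the acknowledgement is issued) is 1998-07-04; 1998-07-03 is within that limit.
Step 4: the window is 20–41 days after 1998-07-03 (when the non-exempt records are produced), so 1998-07-23 through 1998-08-13; 1998-08-16 is 3 days past the end of the window.
The analysis stops there.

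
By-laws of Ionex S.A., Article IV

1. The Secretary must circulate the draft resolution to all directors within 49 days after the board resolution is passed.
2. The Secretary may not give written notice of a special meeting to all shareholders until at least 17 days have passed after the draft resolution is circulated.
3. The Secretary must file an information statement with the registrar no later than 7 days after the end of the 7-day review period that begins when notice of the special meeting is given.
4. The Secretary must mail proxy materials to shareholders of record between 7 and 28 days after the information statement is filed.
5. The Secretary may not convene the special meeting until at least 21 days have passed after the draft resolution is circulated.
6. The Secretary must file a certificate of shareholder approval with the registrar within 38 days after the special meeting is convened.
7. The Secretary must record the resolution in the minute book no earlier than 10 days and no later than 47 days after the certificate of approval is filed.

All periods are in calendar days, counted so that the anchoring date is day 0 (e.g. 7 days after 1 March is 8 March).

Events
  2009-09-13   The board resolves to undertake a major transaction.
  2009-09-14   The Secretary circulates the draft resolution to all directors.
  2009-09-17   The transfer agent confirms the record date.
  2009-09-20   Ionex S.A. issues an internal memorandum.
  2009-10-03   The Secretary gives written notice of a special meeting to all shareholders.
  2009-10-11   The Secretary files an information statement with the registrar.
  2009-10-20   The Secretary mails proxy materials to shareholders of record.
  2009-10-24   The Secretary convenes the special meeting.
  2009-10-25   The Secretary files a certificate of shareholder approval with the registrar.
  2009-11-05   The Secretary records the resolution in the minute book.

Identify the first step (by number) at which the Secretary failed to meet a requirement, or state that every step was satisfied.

None — every step was satisfied

(1) due by 2009-09-13 + 49 days = 2009-11-01; done 2009-09-14 — timely.
(2) permitted from 2009-09-14 + 17 days = 2009-10-01 onward; 2009-10-03 is on or after that date.
(3) due by 2009-10-10 + 7 days = 2009-10-17; completed 2009-10-11, before the deadline.
(4) the permitted window runs from 2009-10-11 + 7 = 2009-10-18 to 2009-10-11 + 28 = 2009-11-08; 2009-10-20 falls inside that range.
(5) permitted from 2009-09-14 + 21 days = 2009-10-05 onward; done 2009-10-24, after the minimum wait.
(6) due by 2009-10-24 + 38 days = 2009-12-01; 2009-10-25 is within that limit.
(7) the permitted window runs from 2009-10-25 + 10 = 2009-11-04 to 2009-10-25 + 47 = 2009-12-11; 2009-11-05 falls inside that range.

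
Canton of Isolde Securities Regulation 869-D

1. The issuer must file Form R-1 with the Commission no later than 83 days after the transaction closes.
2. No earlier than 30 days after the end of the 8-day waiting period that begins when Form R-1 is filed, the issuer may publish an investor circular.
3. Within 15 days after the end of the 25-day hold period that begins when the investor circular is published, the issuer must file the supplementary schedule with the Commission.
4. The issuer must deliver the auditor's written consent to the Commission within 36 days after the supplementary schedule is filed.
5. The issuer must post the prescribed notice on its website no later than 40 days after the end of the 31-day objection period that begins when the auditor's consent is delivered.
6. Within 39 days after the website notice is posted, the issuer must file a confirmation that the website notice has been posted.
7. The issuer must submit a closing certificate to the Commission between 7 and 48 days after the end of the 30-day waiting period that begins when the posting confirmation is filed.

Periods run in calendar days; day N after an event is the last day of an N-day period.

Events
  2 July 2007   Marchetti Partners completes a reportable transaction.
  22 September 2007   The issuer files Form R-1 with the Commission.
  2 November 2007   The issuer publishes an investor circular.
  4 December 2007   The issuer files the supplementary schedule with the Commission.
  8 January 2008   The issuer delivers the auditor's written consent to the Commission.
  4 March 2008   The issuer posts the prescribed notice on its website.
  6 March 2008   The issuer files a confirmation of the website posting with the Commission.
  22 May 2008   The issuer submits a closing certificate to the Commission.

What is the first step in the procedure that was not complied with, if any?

None — every step was satisfied

Step 1: 83 days after 2 July 2007 (when the transaction closes) is 23 September 2007; done 22 September 2007 — timely.
Step 2: the earliest permitted date is 30 days after 30 September 2007 (end of the 8-day waiting period, which began when Form R-1 is filed on 22 September 2007), i.e. 30 October 2007; 2 November 2007 is on or after that date.
Step 3: 15 days after 27 November 2007 (end of the 25-day hold period, which began when the investor circular is published on 2 November 2007) is 12 December 2007; done 4 December 2007 — timely.
Step 4: 36 days after 4 December 2007 (when the supplementary schedule is filed) is 9 January 2008; done 8 January 2008 — timely.
Step 5: 40 days after 8 February 2008 (end of the 31-day objection period, which began when the auditor's consent is delivered on 8 January 2008) is 19 March 2008; completed 4 March 2008, before the deadline.
Step 6: 39 days after 4 March 2008 (when the website notice is posted) is 12 April 2008; 6 March 2008 is within that limit.
Step 7: the window is 7–48 days after 5 April 2008 (end of the 30-day waiting period, which began when the posting confirmation is filed on 6 March 2008), so 12 April 2008 through 23 May 2008; 22 May 2008 falls inside that range.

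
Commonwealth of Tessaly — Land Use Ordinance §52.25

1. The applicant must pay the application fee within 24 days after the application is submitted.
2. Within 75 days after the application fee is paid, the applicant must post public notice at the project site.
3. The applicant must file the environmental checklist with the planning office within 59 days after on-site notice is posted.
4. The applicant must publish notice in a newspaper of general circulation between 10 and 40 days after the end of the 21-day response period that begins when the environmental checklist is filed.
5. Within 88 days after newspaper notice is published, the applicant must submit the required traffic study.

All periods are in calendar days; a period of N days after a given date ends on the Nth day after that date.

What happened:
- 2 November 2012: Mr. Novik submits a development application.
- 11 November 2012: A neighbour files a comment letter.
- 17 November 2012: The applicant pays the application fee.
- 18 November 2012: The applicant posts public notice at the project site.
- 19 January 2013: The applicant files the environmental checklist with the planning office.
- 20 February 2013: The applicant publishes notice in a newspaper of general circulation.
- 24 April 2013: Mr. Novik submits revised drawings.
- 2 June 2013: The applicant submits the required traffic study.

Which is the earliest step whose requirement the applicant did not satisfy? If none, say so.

Step 3

Step 1 — counting 24 days from 2 November 2012 (when the application is submitted) gives a deadline of 26 November 2012; completed 17 November 2012, before the deadline.
Step 2 — counting 75 days from 17 November 2012 (when the application fee is paid) gives a deadline of 31 January 2013; done 18 November 2012 — timely.
Step 3 — counting 59 days from 18 November 2012 (when on-site notice is posted) gives a deadline of 16 January 2013; not done until 19 January 2013, 3 days after the deadline.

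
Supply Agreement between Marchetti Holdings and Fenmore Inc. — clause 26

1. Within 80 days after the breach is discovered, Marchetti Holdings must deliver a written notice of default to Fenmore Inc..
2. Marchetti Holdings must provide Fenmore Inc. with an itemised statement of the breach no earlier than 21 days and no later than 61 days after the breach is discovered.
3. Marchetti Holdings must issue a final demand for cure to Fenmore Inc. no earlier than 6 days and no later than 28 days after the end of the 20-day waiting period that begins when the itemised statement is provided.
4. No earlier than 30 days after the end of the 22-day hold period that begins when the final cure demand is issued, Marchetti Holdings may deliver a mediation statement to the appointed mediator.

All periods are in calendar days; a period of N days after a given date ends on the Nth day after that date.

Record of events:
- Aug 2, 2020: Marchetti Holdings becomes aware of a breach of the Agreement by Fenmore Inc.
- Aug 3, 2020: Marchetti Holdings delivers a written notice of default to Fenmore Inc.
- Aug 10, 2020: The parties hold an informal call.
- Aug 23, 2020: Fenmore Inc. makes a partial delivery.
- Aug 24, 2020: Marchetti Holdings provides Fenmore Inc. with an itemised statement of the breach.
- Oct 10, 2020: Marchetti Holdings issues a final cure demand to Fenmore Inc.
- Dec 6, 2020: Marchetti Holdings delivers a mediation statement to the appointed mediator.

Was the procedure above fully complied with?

Yes

(1) due by Aug 2, 2020 + 80 days = Oct 21, 2020; completed Aug 3, 2020, before the deadline.
(2) the permitted window runs from Aug 2, 2020 + 21 = Aug 23, 2020 to Aug 2, 2020 + 61 = Oct 2, 2020; done Aug 24, 2020 — within the window.
(3) the permitted window runs from Sep 13, 2020 + 6 = Sep 19, 2020 to Sep 13, 2020 + 28 = Oct 11, 2020; done Oct 10, 2020 — within the window.
(4) permitted from Nov 1, 2020 + 30 days = Dec 1, 2020 onward; done Dec 6, 2020, after the minimum wait.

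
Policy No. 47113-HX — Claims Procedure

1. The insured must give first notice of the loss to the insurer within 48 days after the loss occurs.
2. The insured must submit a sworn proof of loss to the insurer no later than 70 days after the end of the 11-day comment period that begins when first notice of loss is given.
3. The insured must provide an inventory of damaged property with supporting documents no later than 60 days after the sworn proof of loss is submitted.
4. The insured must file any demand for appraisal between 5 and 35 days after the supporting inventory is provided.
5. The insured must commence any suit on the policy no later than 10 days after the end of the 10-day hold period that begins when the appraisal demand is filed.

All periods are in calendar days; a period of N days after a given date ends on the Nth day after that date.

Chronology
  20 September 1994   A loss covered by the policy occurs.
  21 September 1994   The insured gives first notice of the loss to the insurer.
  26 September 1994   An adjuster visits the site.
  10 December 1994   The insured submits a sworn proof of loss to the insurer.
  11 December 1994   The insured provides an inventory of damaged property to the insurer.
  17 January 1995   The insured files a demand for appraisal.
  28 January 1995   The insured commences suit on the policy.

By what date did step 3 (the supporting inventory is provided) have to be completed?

8 February 1995

Step 3 runs from 10 December 1994, when the sworn proof of loss is submitted. 60 days after 10 December 1994 is 8 February 1995.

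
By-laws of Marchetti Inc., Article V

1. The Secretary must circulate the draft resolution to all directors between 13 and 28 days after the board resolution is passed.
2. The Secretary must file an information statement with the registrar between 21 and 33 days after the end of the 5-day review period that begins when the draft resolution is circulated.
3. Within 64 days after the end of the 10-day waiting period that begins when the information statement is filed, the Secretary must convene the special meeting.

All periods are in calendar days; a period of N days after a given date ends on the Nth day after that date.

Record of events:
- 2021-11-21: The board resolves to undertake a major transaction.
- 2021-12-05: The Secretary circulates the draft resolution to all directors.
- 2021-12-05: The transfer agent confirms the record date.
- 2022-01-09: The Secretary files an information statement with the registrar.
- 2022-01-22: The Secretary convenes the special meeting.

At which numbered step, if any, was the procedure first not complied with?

Step 1: the window is 13–28 days after 2021-11-21 (when the board resolution is passed), so 2021-12-04 through 2021-12-19; done 2021-12-05 — within the window.
Step 2: the window is 21–33 days after 2021-12-10 (end of the 5-day review period, which began when the draft resolution is circulated on 2021-12-05), so 2021-12-31 through 2022-01-12; done 2022-01-09, which is between those dates.
Step 3: 64 days after 2022-01-19 (end of the 10-day waiting period, which began when the information statement is filed on 2022-01-09) is 2022-03-24; done 2022-01-22 — timely.

None — every step was satisfied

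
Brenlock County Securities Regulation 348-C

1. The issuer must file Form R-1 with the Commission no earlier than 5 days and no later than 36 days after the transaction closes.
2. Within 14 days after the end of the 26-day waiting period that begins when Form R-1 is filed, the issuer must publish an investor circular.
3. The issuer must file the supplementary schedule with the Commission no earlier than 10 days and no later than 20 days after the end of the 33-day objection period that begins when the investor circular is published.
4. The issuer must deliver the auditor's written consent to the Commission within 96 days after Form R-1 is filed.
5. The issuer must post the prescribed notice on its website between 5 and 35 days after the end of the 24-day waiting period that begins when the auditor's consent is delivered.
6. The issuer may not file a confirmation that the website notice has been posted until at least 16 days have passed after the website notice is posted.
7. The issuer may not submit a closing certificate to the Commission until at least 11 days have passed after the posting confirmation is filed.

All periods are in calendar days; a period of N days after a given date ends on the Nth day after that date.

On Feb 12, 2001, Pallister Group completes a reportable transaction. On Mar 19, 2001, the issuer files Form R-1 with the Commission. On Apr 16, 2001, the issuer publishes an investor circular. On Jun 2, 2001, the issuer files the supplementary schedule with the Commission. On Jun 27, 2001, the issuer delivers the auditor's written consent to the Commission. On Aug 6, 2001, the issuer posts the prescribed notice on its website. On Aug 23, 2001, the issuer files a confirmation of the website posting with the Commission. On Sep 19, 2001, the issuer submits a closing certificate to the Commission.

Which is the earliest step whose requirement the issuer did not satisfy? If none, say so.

Step 4

Step 1 — 5 and 36 days from Feb 12, 2001 (when the transaction closes) are Feb 17, 2001 and Mar 20, 2001 respectively; done Mar 19, 2001, which is between those dates.
Step 2 — counting 14 days from Apr 14, 2001 (end of the 26-day waiting period, which began when Form R-1 is filed on Mar 19, 2001) gives a deadline of Apr 28, 2001; done Apr 16, 2001 — timely.
Step 3 — 10 and 20 days from May 19, 2001 (end of the 33-day objection period, which began when the investor circular is published on Apr 16, 2001) are May 29, 2001 and Jun 8, 2001 respectively; Jun 2, 2001 falls inside that range.
Step 4 — counting 96 days from Mar 19, 2001 (when Form R-1 is filed) gives a deadline of Jun 23, 2001; not done until Jun 27, 2001, 4 days after the deadline.
No need to go further; step 4 was not satisfied.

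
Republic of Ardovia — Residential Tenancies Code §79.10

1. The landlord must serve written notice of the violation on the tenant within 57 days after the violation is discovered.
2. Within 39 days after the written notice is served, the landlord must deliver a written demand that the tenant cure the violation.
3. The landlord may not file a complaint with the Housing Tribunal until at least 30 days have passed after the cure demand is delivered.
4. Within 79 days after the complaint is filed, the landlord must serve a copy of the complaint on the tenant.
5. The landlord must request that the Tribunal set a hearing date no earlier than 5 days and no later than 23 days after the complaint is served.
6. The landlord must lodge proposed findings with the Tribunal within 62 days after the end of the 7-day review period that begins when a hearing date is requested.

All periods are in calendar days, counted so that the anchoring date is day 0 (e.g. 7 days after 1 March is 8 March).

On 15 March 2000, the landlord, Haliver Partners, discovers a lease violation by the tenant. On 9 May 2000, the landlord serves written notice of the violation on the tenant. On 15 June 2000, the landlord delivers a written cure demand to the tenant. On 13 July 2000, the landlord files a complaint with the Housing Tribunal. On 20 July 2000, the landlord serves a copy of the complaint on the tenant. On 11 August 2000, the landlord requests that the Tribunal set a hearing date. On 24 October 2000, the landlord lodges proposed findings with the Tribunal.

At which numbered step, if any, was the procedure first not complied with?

Step 1 — counting 57 days from 15 March 2000 (when the violation is discovered) gives a deadline of 11 May 2000; completed 9 May 2000, before the deadline.
Step 2 — counting 39 days from 9 May 2000 (when the written notice is served) gives a deadline of 17 June 2000; 15 June 2000 is within that limit.
Step 3 — must wait 30 days from 15 June 2000 (when the cure demand is delivered), so not before 15 July 2000; 13 July 2000 is 2 days before the earliest permitted date.
The analysis stops there.

Step 3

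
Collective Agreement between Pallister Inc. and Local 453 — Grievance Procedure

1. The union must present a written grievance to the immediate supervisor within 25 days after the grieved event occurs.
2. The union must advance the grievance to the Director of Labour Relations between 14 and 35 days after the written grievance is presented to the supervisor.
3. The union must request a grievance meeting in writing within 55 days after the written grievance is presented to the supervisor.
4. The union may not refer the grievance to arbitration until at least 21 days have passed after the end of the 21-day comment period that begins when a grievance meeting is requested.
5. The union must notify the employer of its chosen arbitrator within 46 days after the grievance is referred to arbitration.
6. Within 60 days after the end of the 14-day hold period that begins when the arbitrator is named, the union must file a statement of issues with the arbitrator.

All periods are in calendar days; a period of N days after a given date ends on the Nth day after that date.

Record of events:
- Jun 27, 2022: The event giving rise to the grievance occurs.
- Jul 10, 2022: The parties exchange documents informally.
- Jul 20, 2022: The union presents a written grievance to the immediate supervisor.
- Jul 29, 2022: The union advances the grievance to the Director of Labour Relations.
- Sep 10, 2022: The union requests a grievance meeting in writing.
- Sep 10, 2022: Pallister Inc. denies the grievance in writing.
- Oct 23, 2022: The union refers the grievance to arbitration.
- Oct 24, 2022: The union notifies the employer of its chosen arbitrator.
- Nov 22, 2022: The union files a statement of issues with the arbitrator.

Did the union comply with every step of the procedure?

Step 1 — counting 25 days from Jun 27, 2022 (when the grieved event occurs) gives a deadline of Jul 22, 2022; Jul 20, 2022 is within that limit.
Step 2 — 14 and 35 days from Jul 20, 2022 (when the written grievance is presented to the supervisor) are Aug 3, 2022 and Aug 24, 2022 respectively; Jul 29, 2022 is 5 days too early.
That is the first point of non-compliance.

No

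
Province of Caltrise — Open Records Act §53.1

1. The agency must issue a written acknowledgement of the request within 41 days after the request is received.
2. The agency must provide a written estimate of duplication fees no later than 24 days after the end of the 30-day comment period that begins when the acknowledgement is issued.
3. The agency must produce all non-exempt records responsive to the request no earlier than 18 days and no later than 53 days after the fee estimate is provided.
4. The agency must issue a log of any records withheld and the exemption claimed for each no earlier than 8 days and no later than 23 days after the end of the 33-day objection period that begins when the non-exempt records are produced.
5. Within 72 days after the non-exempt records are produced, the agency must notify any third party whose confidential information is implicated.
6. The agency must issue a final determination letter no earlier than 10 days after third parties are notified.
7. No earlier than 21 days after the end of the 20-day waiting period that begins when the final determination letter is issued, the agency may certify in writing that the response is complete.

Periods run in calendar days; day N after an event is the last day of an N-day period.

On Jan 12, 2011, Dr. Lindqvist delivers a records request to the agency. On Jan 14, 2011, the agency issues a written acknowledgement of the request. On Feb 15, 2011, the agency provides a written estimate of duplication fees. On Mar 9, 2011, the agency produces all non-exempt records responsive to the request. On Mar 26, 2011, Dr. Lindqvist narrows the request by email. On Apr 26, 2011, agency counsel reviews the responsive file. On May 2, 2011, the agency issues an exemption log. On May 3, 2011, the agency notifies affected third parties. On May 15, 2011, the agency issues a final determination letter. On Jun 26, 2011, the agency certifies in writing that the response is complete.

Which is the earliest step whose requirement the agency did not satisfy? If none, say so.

None — every step was satisfied

(1) due by Jan 12, 2011 + 41 days = Feb 22, 2011; Jan 14, 2011 is within that limit.
(2) due by Feb 13, 2011 + 24 days = Mar 9, 2011; Feb 15, 2011 is within that limit.
(3) the permitted window runs from Feb 15, 2011 + 18 = Mar 5, 2011 to Feb 15, 2011 + 53 = Apr 9, 2011; Mar 9, 2011 falls inside that range.
(4) the permitted window runs from Apr 11, 2011 + 8 = Apr 19, 2011 to Apr 11, 2011 + 23 = May 4, 2011; done May 2, 2011, which is between those dates.
(5) due by Mar 9, 2011 + 72 days = May 20, 2011; May 3, 2011 is within that limit.
(6) permitted from May 3, 2011 + 10 days = May 13, 2011 onward; May 15, 2011 is on or after that date.
(7) permitted from Jun 4, 2011 + 21 days = Jun 25, 2011 onward; Jun 26, 2011 is on or after that date.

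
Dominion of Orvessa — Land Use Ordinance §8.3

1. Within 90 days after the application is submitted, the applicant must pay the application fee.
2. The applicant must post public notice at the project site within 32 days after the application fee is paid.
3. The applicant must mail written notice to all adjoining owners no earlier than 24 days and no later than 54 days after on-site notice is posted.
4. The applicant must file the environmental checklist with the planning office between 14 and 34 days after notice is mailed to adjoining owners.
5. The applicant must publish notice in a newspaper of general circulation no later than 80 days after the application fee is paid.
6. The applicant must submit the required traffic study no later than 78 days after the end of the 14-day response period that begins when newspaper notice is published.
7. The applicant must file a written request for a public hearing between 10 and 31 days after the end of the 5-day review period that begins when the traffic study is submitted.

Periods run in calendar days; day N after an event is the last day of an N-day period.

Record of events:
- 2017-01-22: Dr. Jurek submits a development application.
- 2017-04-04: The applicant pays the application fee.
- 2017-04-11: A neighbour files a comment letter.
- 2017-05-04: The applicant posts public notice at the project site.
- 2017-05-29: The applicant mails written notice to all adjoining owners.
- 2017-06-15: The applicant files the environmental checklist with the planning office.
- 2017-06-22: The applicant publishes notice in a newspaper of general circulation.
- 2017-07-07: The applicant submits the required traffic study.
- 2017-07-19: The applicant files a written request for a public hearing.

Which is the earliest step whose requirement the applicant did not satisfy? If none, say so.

Step 7

Step 1: 90 days after 2017-01-22 (when the application is submitted) is 2017-04-22; 2017-04-04 is within that limit.
Step 2: 32 days after 2017-04-04 (when the application fee is paid) is 2017-05-06; done 2017-05-04 — timely.
Step 3: the window is 24–54 days after 2017-05-04 (when on-site notice is posted), so 2017-05-28 through 2017-06-27; 2017-05-29 falls inside that range.
Step 4: the window is 14–34 days after 2017-05-29 (when notice is mailed to adjoining owners), so 2017-06-12 through 2017-07-02; 2017-06-15 falls inside that range.
Step 5: 80 days after 2017-04-04 (when the application fee is paid) is 2017-06-23; 2017-06-22 is within that limit.
Step 6: 78 days after 2017-07-06 (end of the 14-day response period, which began when newspaper notice is published on 2017-06-22) is 2017-09-22; done 2017-07-07 — timely.
Step 7: the window is 10–31 days after 2017-07-12 (end of the 5-day review period, which began when the traffic study is submitted on 2017-07-07), so 2017-07-22 through 2017-08-12; 2017-07-19 is 3 days too early.
That is the first point of non-compliance.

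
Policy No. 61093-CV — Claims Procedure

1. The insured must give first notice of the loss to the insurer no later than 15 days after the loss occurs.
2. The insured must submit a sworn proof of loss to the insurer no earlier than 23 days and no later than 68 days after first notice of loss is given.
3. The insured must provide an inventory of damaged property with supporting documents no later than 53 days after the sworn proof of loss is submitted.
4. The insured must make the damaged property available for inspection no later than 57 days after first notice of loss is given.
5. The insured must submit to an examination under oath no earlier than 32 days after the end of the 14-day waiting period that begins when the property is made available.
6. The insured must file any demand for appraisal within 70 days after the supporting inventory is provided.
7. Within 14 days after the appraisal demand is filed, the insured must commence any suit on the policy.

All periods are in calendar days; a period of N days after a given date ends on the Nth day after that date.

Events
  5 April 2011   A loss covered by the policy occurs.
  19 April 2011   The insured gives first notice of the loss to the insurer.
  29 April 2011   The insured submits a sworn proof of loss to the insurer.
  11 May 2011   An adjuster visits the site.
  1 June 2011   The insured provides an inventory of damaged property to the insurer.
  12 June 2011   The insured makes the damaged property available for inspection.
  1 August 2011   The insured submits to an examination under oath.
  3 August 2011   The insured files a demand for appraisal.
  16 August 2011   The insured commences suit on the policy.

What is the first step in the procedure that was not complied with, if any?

(1) due by 5 April 2011 + 15 days = 20 April 2011; done 19 April 2011 — timely.
(2) the permitted window runs from 19 April 2011 + 23 = 12 May 2011 to 19 April 2011 + 68 = 26 June 2011; 29 April 2011 is 13 days too early.
Later steps need not be reached.

Step 2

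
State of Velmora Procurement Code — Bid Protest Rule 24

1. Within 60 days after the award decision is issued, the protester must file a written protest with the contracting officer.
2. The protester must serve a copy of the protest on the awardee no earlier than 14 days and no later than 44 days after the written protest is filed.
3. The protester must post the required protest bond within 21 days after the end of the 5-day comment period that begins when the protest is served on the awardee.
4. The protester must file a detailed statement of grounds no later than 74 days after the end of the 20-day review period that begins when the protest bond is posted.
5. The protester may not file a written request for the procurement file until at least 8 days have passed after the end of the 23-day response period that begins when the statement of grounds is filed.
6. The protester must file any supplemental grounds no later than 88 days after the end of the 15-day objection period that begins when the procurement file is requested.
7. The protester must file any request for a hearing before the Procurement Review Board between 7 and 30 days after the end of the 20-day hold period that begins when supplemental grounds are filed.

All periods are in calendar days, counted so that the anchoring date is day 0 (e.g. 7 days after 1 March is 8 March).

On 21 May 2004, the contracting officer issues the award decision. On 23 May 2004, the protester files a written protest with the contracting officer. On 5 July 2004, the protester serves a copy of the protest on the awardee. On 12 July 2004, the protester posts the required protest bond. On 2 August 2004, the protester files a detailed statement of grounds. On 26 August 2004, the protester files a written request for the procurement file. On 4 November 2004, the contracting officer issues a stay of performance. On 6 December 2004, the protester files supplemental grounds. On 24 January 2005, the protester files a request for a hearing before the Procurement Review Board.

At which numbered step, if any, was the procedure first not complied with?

Step 1: 60 days after 21 May 2004 (when the award decision is issued) is 20 July 2004; completed 23 May 2004, before the deadline.
Step 2: the window is 14–44 days after 23 May 2004 (when the written protest is filed), so 6 June 2004 through 6 July 2004; done 5 July 2004 — within the window.
Step 3: 21 days after 10 July 2004 (end of the 5-day comment period, which began when the protest is served on the awardee on 5 July 2004) is 31 July 2004; completed 12 July 2004, before the deadline.
Step 4: 74 days after 1 August 2004 (end of the 20-day review period, which began when the protest bond is posted on 12 July 2004) is 14 October 2004; 2 August 2004 is within that limit.
Step 5: the earliest permitted date is 8 days after 25 August 2004 (end of the 23-day response period, which began when the statement of grounds is filed on 2 August 2004), i.e. 2 September 2004; acted on 26 August 2004, 7 days prematurely.
That is the first point of non-compliance.

Step 5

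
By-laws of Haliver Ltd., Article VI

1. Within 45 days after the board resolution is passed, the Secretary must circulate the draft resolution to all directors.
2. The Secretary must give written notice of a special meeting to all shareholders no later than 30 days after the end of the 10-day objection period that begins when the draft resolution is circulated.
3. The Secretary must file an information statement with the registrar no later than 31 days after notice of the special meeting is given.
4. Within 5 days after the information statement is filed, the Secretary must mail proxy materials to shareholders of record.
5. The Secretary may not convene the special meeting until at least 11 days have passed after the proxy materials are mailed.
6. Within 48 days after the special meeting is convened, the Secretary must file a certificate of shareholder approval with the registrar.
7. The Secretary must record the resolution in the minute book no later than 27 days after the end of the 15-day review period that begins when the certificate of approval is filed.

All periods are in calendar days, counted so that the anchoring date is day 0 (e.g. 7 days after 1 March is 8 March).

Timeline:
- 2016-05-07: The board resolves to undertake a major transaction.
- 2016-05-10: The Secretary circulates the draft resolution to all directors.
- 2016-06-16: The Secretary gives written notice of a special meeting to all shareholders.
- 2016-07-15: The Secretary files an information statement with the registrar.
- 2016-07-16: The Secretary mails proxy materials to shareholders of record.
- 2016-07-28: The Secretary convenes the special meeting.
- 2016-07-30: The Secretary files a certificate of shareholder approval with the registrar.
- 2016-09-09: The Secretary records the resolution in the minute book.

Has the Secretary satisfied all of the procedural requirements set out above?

Step 1 — counting 45 days from 2016-05-07 (when the board resolution is passed) gives a deadline of 2016-06-21; done 2016-05-10 — timely.
Step 2 — counting 30 days from 2016-05-20 (end of the 10-day objection period, which began when the draft resolution is circulated on 2016-05-10) gives a deadline of 2016-06-19; 2016-06-16 is within that limit.
Step 3 — counting 31 days from 2016-06-16 (when notice of the special meeting is given) gives a deadline of 2016-07-17; completed 2016-07-15, before the deadline.
Step 4 — counting 5 days from 2016-07-15 (when the information statement is filed) gives a deadline of 2016-07-20; done 2016-07-16 — timely.
Step 5 — must wait 11 days from 2016-07-16 (when the proxy materials are mailed), so not before 2016-07-27; 2016-07-28 is on or after that date.
Step 6 — counting 48 days from 2016-07-28 (when the special meeting is convened) gives a deadline of 2016-09-14; done 2016-07-30 — timely.
Step 7 — counting 27 days from 2016-08-14 (end of the 15-day review period, which began when the certificate of approval is filed on 2016-07-30) gives a deadline of 2016-09-10; 2016-09-09 is within that limit.

Yes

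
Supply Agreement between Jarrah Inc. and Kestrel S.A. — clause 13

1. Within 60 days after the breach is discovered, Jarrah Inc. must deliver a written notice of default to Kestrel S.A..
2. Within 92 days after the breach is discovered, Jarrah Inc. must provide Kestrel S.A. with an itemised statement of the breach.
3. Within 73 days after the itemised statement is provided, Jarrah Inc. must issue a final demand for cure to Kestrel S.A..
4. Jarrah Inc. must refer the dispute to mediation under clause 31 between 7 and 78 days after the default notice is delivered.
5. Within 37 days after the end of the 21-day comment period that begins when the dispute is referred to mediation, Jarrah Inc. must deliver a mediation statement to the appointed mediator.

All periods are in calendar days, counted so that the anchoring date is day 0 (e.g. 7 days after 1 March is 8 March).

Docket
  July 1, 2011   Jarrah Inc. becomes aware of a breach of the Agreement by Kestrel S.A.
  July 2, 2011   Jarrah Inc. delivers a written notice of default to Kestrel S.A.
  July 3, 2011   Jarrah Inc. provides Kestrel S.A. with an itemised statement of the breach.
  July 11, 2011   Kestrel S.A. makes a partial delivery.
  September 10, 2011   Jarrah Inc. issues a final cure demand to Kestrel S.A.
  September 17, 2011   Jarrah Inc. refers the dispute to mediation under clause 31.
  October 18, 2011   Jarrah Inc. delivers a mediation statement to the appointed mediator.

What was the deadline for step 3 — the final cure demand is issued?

September 14, 2011

Step 3 runs from July 3, 2011, when the itemised statement is provided. 73 days after July 3, 2011 is September 14, 2011.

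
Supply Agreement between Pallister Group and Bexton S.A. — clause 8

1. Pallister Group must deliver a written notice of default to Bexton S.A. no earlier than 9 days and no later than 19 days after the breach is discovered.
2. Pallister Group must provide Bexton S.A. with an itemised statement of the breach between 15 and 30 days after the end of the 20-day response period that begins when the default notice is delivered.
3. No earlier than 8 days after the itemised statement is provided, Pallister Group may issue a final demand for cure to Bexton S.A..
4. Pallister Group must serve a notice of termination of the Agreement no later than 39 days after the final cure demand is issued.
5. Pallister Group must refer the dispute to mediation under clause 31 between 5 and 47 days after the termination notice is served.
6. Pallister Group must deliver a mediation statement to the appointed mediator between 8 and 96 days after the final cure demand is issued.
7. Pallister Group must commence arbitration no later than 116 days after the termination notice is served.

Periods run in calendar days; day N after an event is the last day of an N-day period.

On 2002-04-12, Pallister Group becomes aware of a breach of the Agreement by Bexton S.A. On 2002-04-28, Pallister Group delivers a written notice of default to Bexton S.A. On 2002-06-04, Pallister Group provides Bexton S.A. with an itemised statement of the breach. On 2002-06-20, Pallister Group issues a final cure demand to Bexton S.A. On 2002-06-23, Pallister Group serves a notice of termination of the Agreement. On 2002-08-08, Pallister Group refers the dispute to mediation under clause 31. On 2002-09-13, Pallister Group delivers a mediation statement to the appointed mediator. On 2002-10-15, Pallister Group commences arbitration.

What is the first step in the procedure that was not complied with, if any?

None — every step was satisfied

(1) the permitted window runs from 2002-04-12 + 9 = 2002-04-21 to 2002-04-12 + 19 = 2002-05-01; done 2002-04-28, which is between those dates.
(2) the permitted window runs from 2002-05-18 + 15 = 2002-06-02 to 2002-05-18 + 30 = 2002-06-17; done 2002-06-04, which is between those dates.
(3) permitted from 2002-06-04 + 8 days = 2002-06-12 onward; done 2002-06-20 — permitted.
(4) due by 2002-06-20 + 39 days = 2002-07-29; 2002-06-23 is within that limit.
(5) the permitted window runs from 2002-06-23 + 5 = 2002-06-28 to 2002-06-23 + 47 = 2002-08-09; done 2002-08-08 — within the window.
(6) the permitted window runs from 2002-06-20 + 8 = 2002-06-28 to 2002-06-20 + 96 = 2002-09-24; 2002-09-13 falls inside that range.
(7) due by 2002-06-23 + 116 days = 2002-10-17; 2002-10-15 is within that limit.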